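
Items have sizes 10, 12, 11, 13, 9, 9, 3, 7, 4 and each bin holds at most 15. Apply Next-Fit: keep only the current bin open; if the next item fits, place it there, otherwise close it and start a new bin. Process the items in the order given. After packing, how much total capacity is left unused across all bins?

27

bin 1: place 10, 5 left
bin 2: place 12, 3 left
bin 3: place 11, 4 left
bin 4: place 13, 2 left
bin 5: place 9, 6 left
bin 6: place 9, 6 left
bin 6: place 3, 3 left
bin 7: place 7, 8 left
bin 7: place 4, 4 left
7 bins × 15 = 105; used 78; unused 27.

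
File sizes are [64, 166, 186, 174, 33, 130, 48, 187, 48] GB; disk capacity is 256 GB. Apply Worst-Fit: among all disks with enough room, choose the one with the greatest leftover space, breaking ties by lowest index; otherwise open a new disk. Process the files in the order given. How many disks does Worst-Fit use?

disk 1: place 64 GB, 192 GB left
disk 1: place 166 GB, 26 GB left
disk 2: place 186 GB, 70 GB left
disk 3: place 174 GB, 82 GB left
disk 3: place 33 GB, 49 GB left
disk 4: place 130 GB, 126 GB left
disk 4: place 48 GB, 78 GB left
disk 5: place 187 GB, 69 GB left
disk 4: place 48 GB, 30 GB left
Final disks: [64,166] [186] [174,33] [130,48,48] [187].

5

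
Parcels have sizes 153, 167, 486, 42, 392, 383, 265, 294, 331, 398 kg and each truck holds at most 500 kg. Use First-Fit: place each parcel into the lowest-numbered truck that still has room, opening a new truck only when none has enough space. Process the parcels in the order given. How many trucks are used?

Put 153 kg in truck 1; 347 kg remain.
Put 167 kg in truck 1; 180 kg remain.
Put 486 kg in truck 2; 14 kg remain.
Put 42 kg in truck 1; 138 kg remain.
Put 392 kg in truck 3; 108 kg remain.
Put 383 kg in truck 4; 117 kg remain.
Put 265 kg in truck 5; 235 kg remain.
Put 294 kg in truck 6; 206 kg remain.
Put 331 kg in truck 7; 169 kg remain.
Put 398 kg in truck 8; 102 kg remain.

8 trucks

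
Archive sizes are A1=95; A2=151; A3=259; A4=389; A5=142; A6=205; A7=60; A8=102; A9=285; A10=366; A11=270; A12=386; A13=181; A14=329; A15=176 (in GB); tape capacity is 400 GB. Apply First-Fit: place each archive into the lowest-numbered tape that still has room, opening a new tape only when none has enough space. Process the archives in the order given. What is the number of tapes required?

10

tape 1: place A1 (95 GB), 305 GB left
tape 1: place A2 (151 GB), 154 GB left
tape 2: place A3 (259 GB), 141 GB left
tape 3: place A4 (389 GB), 11 GB left
tape 1: place A5 (142 GB), 12 GB left
tape 4: place A6 (205 GB), 195 GB left
tape 2: place A7 (60 GB), 81 GB left
tape 4: place A8 (102 GB), 93 GB left
tape 5: place A9 (285 GB), 115 GB left
tape 6: place A10 (366 GB), 34 GB left
tape 7: place A11 (270 GB), 130 GB left
tape 8: place A12 (386 GB), 14 GB left
tape 9: place A13 (181 GB), 219 GB left
tape 10: place A14 (329 GB), 71 GB left
tape 9: place A15 (176 GB), 43 GB left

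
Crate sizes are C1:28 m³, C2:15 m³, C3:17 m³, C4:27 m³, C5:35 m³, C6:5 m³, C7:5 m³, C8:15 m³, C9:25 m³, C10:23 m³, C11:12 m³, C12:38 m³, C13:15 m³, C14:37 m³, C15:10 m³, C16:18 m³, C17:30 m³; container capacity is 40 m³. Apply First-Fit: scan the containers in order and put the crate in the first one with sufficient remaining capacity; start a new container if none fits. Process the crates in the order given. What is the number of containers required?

container 1: place C1 (28 m³), 12 m³ left
container 2: place C2 (15 m³), 25 m³ left
container 2: place C3 (17 m³), 8 m³ left
container 3: place C4 (27 m³), 13 m³ left
container 4: place C5 (35 m³), 5 m³ left
container 1: place C6 (5 m³), 7 m³ left
container 1: place C7 (5 m³), 2 m³ left
container 5: place C8 (15 m³), 25 m³ left
container 5: place C9 (25 m³), 0 m³ left
container 6: place C10 (23 m³), 17 m³ left
container 3: place C11 (12 m³), 1 m³ left
container 7: place C12 (38 m³), 2 m³ left
container 6: place C13 (15 m³), 2 m³ left
container 8: place C14 (37 m³), 3 m³ left
container 9: place C15 (10 m³), 30 m³ left
container 9: place C16 (18 m³), 12 m³ left
container 10: place C17 (30 m³), 10 m³ left
Final containers: [28,5,5] [15,17] [27,12] [35] [15,25] [23,15] [38] [37] [10,18] [30].

10 containers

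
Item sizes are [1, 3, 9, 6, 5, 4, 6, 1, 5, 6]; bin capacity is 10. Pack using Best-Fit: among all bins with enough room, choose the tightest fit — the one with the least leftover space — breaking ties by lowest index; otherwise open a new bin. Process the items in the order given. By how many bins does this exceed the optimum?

1

Best-Fit: [1,3,6] [9,1] [5,4] [6] [5] [6] → 6 bins.
Total size 46; any packing needs at least ⌈46/10⌉ = 5 bins.
An optimal packing achieves that bound: [9,1] [6,4] [6,3,1] [6] [5,5] → 5 bins.
Excess: 6 − 5 = 1.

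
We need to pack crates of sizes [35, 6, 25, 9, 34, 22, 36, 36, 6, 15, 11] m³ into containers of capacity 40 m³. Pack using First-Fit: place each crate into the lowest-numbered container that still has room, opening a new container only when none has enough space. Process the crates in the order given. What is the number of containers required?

Put 35 m³ in container 1; 5 m³ remain.
Put 6 m³ in container 2; 34 m³ remain.
Put 25 m³ in container 2; 9 m³ remain.
Put 9 m³ in container 2; 0 m³ remain.
Put 34 m³ in container 3; 6 m³ remain.
Put 22 m³ in container 4; 18 m³ remain.
Put 36 m³ in container 5; 4 m³ remain.
Put 36 m³ in container 6; 4 m³ remain.
Put 6 m³ in container 3; 0 m³ remain.
Put 15 m³ in container 4; 3 m³ remain.
Put 11 m³ in container 7; 29 m³ remain.

7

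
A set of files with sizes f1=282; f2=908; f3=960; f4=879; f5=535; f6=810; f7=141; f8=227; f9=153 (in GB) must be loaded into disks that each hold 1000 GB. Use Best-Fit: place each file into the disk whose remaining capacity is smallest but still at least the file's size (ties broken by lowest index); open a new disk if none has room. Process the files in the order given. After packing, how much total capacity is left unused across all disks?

1105

f1 (282 GB) → disk 1 (remaining 718 GB)
f2 (908 GB) → disk 2 (remaining 92 GB)
f3 (960 GB) → disk 3 (remaining 40 GB)
f4 (879 GB) → disk 4 (remaining 121 GB)
f5 (535 GB) → disk 1 (remaining 183 GB)
f6 (810 GB) → disk 5 (remaining 190 GB)
f7 (141 GB) → disk 1 (remaining 42 GB)
f8 (227 GB) → disk 6 (remaining 773 GB)
f9 (153 GB) → disk 5 (remaining 37 GB)
6 disks × 1000 GB = 6000 GB; used 4895 GB; unused 1105 GB.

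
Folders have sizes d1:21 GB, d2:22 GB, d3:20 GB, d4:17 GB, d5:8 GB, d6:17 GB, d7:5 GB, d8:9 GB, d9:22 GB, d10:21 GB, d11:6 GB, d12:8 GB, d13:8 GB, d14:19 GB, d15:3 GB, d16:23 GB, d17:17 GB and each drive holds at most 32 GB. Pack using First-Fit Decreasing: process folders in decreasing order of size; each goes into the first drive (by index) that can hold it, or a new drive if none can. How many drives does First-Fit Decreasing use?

Sorted descending: 23, 22, 22, 21, 21, 20, 19, 17, 17, 17, 9, 8, 8, 8, 6, 5, 3.
Put 23 GB in drive 1; 9 GB remain.
Put 22 GB in drive 2; 10 GB remain.
Put 22 GB in drive 3; 10 GB remain.
Put 21 GB in drive 4; 11 GB remain.
Put 21 GB in drive 5; 11 GB remain.
Put 20 GB in drive 6; 12 GB remain.
Put 19 GB in drive 7; 13 GB remain.
Put 17 GB in drive 8; 15 GB remain.
Put 17 GB in drive 9; 15 GB remain.
Put 17 GB in drive 10; 15 GB remain.
Put 9 GB in drive 1; 0 GB remain.
Put 8 GB in drive 2; 2 GB remain.
Put 8 GB in drive 3; 2 GB remain.
Put 8 GB in drive 4; 3 GB remain.
Put 6 GB in drive 5; 5 GB remain.
Put 5 GB in drive 5; 0 GB remain.
Put 3 GB in drive 4; 0 GB remain.
Final drives: [23,9] [22,8] [22,8] [21,8,3] [21,6,5] [20] [19] [17] [17] [17].

10 drives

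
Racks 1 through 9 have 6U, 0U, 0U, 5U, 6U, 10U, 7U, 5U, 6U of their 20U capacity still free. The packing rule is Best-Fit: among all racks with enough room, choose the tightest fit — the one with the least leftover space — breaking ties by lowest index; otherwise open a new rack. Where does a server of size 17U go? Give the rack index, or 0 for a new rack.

0

No rack has ≥ 17U free, so a new rack is opened.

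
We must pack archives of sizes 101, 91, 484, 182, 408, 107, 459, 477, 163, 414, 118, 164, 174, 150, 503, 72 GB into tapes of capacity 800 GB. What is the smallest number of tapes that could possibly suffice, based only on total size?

6

Total size = 101 + 91 + 484 + 182 + 408 + 107 + 459 + 477 + 163 + 414 + 118 + 164 + 174 + 150 + 503 + 72 = 4067 GB.
⌈4067 / 800⌉ = 6.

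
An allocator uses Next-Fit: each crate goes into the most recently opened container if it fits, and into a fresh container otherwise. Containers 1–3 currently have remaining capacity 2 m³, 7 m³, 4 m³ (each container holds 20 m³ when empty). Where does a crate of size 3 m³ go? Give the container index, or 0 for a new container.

Next-Fit only looks at container 3, which has 4 m³ free.
3 m³ fits there.

3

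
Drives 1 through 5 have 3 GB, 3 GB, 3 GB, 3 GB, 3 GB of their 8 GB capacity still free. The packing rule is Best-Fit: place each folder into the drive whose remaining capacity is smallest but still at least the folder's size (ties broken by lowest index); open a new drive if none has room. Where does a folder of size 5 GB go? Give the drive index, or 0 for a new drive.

No drive has ≥ 5 GB free, so a new drive is opened.

0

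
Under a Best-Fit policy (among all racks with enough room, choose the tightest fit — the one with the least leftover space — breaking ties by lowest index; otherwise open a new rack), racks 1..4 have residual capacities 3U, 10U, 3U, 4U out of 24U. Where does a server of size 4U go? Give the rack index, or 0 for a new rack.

Racks with room: rack 2 (10U), rack 4 (4U).
Tightest fit is rack 4 with 4U free.

4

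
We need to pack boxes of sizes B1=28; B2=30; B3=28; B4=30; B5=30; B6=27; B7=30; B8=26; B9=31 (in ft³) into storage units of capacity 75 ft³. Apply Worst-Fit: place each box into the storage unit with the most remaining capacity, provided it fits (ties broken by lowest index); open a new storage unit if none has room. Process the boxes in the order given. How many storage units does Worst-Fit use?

Put B1 (28 ft³) in storage unit 1; 47 ft³ remain.
Put B2 (30 ft³) in storage unit 1; 17 ft³ remain.
Put B3 (28 ft³) in storage unit 2; 47 ft³ remain.
Put B4 (30 ft³) in storage unit 2; 17 ft³ remain.
Put B5 (30 ft³) in storage unit 3; 45 ft³ remain.
Put B6 (27 ft³) in storage unit 3; 18 ft³ remain.
Put B7 (30 ft³) in storage unit 4; 45 ft³ remain.
Put B8 (26 ft³) in storage unit 4; 19 ft³ remain.
Put B9 (31 ft³) in storage unit 5; 44 ft³ remain.

5 storage units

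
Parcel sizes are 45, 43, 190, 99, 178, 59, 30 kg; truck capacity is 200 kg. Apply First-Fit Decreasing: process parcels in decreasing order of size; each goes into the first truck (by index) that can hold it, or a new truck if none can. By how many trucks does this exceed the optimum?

First-Fit Decreasing: [190] [178] [99,59,30] [45,43] → 4 trucks.
Total size 644 kg; any packing needs at least ⌈644/200⌉ = 4 trucks.
So 4 is already optimal.

0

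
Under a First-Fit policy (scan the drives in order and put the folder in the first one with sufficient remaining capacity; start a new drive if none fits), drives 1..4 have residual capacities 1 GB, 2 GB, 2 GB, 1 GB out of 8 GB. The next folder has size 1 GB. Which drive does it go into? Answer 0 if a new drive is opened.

1

Drives with room: drive 1 (1 GB), drive 2 (2 GB), drive 3 (2 GB), drive 4 (1 GB).
The first with room is drive 1.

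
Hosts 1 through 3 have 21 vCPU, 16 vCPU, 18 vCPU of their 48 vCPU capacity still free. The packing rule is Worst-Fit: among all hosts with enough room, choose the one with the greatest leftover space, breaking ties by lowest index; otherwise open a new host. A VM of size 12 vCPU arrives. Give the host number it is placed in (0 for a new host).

1

Hosts with room: host 1 (21 vCPU), host 2 (16 vCPU), host 3 (18 vCPU).
Most room is host 1 with 21 vCPU free.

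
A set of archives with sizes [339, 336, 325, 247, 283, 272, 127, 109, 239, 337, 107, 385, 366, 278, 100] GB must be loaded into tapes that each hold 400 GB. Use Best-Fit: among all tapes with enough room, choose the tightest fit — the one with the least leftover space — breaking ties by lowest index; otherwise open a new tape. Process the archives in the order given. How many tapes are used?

11 tapes

339 GB → tape 1 (remaining 61 GB)
336 GB → tape 2 (remaining 64 GB)
325 GB → tape 3 (remaining 75 GB)
247 GB → tape 4 (remaining 153 GB)
283 GB → tape 5 (remaining 117 GB)
272 GB → tape 6 (remaining 128 GB)
127 GB → tape 6 (remaining 1 GB)
109 GB → tape 5 (remaining 8 GB)
239 GB → tape 7 (remaining 161 GB)
337 GB → tape 8 (remaining 63 GB)
107 GB → tape 4 (remaining 46 GB)
385 GB → tape 9 (remaining 15 GB)
366 GB → tape 10 (remaining 34 GB)
278 GB → tape 11 (remaining 122 GB)
100 GB → tape 11 (remaining 22 GB)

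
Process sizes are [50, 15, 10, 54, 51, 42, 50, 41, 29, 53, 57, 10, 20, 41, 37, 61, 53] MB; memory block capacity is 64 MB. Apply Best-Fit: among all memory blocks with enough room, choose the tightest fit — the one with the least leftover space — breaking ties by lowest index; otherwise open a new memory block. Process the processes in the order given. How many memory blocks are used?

50 MB → memory block 1 (remaining 14 MB)
15 MB → memory block 2 (remaining 49 MB)
10 MB → memory block 1 (remaining 4 MB)
54 MB → memory block 3 (remaining 10 MB)
51 MB → memory block 4 (remaining 13 MB)
42 MB → memory block 2 (remaining 7 MB)
50 MB → memory block 5 (remaining 14 MB)
41 MB → memory block 6 (remaining 23 MB)
29 MB → memory block 7 (remaining 35 MB)
53 MB → memory block 8 (remaining 11 MB)
57 MB → memory block 9 (remaining 7 MB)
10 MB → memory block 3 (remaining 0 MB)
20 MB → memory block 6 (remaining 3 MB)
41 MB → memory block 10 (remaining 23 MB)
37 MB → memory block 11 (remaining 27 MB)
61 MB → memory block 12 (remaining 3 MB)
53 MB → memory block 13 (remaining 11 MB)
Final memory blocks: [50,10] [15,42] [54,10] [51] [50] [41,20] [29] [53] [57] [41] [37] [61] [53].

13 memory blocks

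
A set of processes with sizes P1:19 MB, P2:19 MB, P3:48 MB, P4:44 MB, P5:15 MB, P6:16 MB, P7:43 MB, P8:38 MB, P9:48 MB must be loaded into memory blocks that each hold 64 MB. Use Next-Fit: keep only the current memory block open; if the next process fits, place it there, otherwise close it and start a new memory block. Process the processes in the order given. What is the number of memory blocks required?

6 memory blocks

Put P1 (19 MB) in memory block 1; 45 MB remain.
Put P2 (19 MB) in memory block 1; 26 MB remain.
Put P3 (48 MB) in memory block 2; 16 MB remain.
Put P4 (44 MB) in memory block 3; 20 MB remain.
Put P5 (15 MB) in memory block 3; 5 MB remain.
Put P6 (16 MB) in memory block 4; 48 MB remain.
Put P7 (43 MB) in memory block 4; 5 MB remain.
Put P8 (38 MB) in memory block 5; 26 MB remain.
Put P9 (48 MB) in memory block 6; 16 MB remain.
Final memory blocks: [19,19] [48] [44,15] [16,43] [38] [48].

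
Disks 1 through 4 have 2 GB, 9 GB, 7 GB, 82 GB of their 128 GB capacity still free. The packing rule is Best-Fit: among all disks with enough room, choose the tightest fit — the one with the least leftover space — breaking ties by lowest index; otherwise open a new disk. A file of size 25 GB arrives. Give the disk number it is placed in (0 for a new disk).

4

Disks with room: disk 4 (82 GB).
Tightest fit is disk 4 with 82 GB free.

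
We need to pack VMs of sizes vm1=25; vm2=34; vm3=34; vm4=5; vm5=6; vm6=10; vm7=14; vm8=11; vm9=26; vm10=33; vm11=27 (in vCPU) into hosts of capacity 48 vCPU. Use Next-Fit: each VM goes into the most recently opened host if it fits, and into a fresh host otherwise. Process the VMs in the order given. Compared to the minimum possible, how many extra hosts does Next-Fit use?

1

Next-Fit: [25] [34] [34,5,6] [10,14,11] [26] [33] [27] → 7 hosts.
6 VMs exceed 24 vCPU (half the capacity), and no two of those can share a host, so at least 6 hosts are needed.
An optimal packing achieves that bound: [34,14] [34,11] [33,10,5] [27,6] [26] [25] → 6 hosts.
Excess: 7 − 6 = 1.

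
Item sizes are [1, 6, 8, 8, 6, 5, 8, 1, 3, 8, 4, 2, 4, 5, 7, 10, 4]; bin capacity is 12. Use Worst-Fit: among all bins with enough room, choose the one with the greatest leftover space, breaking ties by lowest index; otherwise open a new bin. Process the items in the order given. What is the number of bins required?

8 bins

Put 1 in bin 1; 11 remain.
Put 6 in bin 1; 5 remain.
Put 8 in bin 2; 4 remain.
Put 8 in bin 3; 4 remain.
Put 6 in bin 4; 6 remain.
Put 5 in bin 4; 1 remain.
Put 8 in bin 5; 4 remain.
Put 1 in bin 1; 4 remain.
Put 3 in bin 1; 1 remain.
Put 8 in bin 6; 4 remain.
Put 4 in bin 2; 0 remain.
Put 2 in bin 3; 2 remain.
Put 4 in bin 5; 0 remain.
Put 5 in bin 7; 7 remain.
Put 7 in bin 7; 0 remain.
Put 10 in bin 8; 2 remain.
Put 4 in bin 6; 0 remain.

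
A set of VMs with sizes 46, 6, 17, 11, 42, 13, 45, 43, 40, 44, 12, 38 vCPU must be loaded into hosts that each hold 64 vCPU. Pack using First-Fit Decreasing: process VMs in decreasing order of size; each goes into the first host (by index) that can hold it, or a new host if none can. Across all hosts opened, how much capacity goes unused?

91

Sorted descending: 46, 45, 44, 43, 42, 40, 38, 17, 13, 12, 11, 6.
Put 46 vCPU in host 1; 18 vCPU remain.
Put 45 vCPU in host 2; 19 vCPU remain.
Put 44 vCPU in host 3; 20 vCPU remain.
Put 43 vCPU in host 4; 21 vCPU remain.
Put 42 vCPU in host 5; 22 vCPU remain.
Put 40 vCPU in host 6; 24 vCPU remain.
Put 38 vCPU in host 7; 26 vCPU remain.
Put 17 vCPU in host 1; 1 vCPU remain.
Put 13 vCPU in host 2; 6 vCPU remain.
Put 12 vCPU in host 3; 8 vCPU remain.
Put 11 vCPU in host 4; 10 vCPU remain.
Put 6 vCPU in host 2; 0 vCPU remain.
7 hosts × 64 vCPU = 448 vCPU; used 357 vCPU; unused 91 vCPU.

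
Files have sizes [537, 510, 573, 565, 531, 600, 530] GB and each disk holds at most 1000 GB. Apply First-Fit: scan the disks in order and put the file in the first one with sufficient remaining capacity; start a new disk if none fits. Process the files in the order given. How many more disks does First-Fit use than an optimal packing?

0

First-Fit: [537] [510] [573] [565] [531] [600] [530] → 7 disks.
7 files exceed 500 GB (half the capacity), and no two of those can share a disk, so at least 7 disks are needed.
So 7 is already optimal.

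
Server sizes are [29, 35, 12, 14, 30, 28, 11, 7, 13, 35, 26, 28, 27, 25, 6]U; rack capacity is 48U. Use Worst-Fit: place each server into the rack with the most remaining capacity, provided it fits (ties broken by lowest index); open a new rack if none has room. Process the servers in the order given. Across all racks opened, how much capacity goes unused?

106

29U → rack 1 (remaining 19U)
35U → rack 2 (remaining 13U)
12U → rack 1 (remaining 7U)
14U → rack 3 (remaining 34U)
30U → rack 3 (remaining 4U)
28U → rack 4 (remaining 20U)
11U → rack 4 (remaining 9U)
7U → rack 2 (remaining 6U)
13U → rack 5 (remaining 35U)
35U → rack 5 (remaining 0U)
26U → rack 6 (remaining 22U)
28U → rack 7 (remaining 20U)
27U → rack 8 (remaining 21U)
25U → rack 9 (remaining 23U)
6U → rack 9 (remaining 17U)
9 racks × 48U = 432U; used 326U; unused 106U.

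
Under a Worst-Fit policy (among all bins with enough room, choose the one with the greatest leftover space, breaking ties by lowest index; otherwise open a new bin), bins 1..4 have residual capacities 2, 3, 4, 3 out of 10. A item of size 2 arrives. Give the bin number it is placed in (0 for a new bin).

3

Bins with room: bin 1 (2), bin 2 (3), bin 3 (4), bin 4 (3).
Most room is bin 3 with 4 free.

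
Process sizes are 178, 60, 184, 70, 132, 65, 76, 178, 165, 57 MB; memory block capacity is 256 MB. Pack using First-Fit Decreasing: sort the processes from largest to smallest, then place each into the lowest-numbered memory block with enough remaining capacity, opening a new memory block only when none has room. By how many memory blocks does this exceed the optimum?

First-Fit Decreasing: [184,70] [178,76] [178,65] [165,60] [132,57] → 5 memory blocks.
Total size 1165 MB; any packing needs at least ⌈1165/256⌉ = 5 memory blocks.
So 5 is already optimal.

0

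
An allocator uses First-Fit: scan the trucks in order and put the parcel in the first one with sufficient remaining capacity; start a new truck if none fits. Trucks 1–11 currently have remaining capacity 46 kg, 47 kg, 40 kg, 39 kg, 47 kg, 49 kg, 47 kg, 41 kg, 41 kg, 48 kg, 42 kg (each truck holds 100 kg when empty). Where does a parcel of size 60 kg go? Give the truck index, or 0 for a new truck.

No truck has ≥ 60 kg free, so a new truck is opened.

0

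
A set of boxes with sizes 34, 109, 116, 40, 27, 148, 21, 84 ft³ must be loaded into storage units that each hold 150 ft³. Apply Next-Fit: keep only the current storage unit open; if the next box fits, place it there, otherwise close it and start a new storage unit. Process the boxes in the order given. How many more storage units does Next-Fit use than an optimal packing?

1

Next-Fit: [34,109] [116] [40,27] [148] [21,84] → 5 storage units.
Total size 579 ft³; any packing needs at least ⌈579/150⌉ = 4 storage units.
An optimal packing achieves that bound: [148] [116,34] [109,40] [84,27,21] → 4 storage units.
Excess: 5 − 4 = 1.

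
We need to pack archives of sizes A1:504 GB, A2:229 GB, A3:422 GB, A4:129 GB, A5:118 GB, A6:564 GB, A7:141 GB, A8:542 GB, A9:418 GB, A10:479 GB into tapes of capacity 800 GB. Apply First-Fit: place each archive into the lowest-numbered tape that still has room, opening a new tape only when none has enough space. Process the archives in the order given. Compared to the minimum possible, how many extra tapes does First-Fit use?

0

First-Fit: [504,229] [422,129,118] [564,141] [542] [418] [479] → 6 tapes.
6 archives exceed 400 GB (half the capacity), and no two of those can share a tape, so at least 6 tapes are needed.
So 6 is already optimal.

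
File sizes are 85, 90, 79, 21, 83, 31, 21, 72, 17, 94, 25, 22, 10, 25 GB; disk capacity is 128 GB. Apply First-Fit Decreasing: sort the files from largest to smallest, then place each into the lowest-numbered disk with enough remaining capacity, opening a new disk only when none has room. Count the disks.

Sorted descending: 94, 90, 85, 83, 79, 72, 31, 25, 25, 22, 21, 21, 17, 10.
Put 94 GB in disk 1; 34 GB remain.
Put 90 GB in disk 2; 38 GB remain.
Put 85 GB in disk 3; 43 GB remain.
Put 83 GB in disk 4; 45 GB remain.
Put 79 GB in disk 5; 49 GB remain.
Put 72 GB in disk 6; 56 GB remain.
Put 31 GB in disk 1; 3 GB remain.
Put 25 GB in disk 2; 13 GB remain.
Put 25 GB in disk 3; 18 GB remain.
Put 22 GB in disk 4; 23 GB remain.
Put 21 GB in disk 4; 2 GB remain.
Put 21 GB in disk 5; 28 GB remain.
Put 17 GB in disk 3; 1 GB remain.
Put 10 GB in disk 2; 3 GB remain.
Final disks: [94,31] [90,25,10] [85,25,17] [83,22,21] [79,21] [72].

6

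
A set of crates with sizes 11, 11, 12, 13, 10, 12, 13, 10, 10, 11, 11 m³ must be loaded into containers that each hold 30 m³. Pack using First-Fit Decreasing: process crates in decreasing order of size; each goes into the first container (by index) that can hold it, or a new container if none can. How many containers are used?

5

Sorted descending: 13, 13, 12, 12, 11, 11, 11, 11, 10, 10, 10.
Put 13 m³ in container 1; 17 m³ remain.
Put 13 m³ in container 1; 4 m³ remain.
Put 12 m³ in container 2; 18 m³ remain.
Put 12 m³ in container 2; 6 m³ remain.
Put 11 m³ in container 3; 19 m³ remain.
Put 11 m³ in container 3; 8 m³ remain.
Put 11 m³ in container 4; 19 m³ remain.
Put 11 m³ in container 4; 8 m³ remain.
Put 10 m³ in container 5; 20 m³ remain.
Put 10 m³ in container 5; 10 m³ remain.
Put 10 m³ in container 5; 0 m³ remain.
Final containers: [13,13] [12,12] [11,11] [11,11] [10,10,10].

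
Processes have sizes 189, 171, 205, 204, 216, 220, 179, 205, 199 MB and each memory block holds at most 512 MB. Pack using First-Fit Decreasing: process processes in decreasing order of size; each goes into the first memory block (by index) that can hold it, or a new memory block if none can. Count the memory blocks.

Sorted descending: 220, 216, 205, 205, 204, 199, 189, 179, 171.
memory block 1: place 220 MB, 292 MB left
memory block 1: place 216 MB, 76 MB left
memory block 2: place 205 MB, 307 MB left
memory block 2: place 205 MB, 102 MB left
memory block 3: place 204 MB, 308 MB left
memory block 3: place 199 MB, 109 MB left
memory block 4: place 189 MB, 323 MB left
memory block 4: place 179 MB, 144 MB left
memory block 5: place 171 MB, 341 MB left

5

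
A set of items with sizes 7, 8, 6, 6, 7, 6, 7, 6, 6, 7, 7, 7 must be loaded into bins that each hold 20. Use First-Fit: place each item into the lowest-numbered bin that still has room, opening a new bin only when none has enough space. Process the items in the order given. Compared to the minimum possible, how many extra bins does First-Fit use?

1

First-Fit: [7,8] [6,6,7] [6,7,6] [6,7,7] [7] → 5 bins.
Total size 80; any packing needs at least ⌈80/20⌉ = 4 bins.
An optimal packing achieves that bound: [8,6,6] [7,7,6] [7,7,6] [7,7,6] → 4 bins.
Excess: 5 − 4 = 1.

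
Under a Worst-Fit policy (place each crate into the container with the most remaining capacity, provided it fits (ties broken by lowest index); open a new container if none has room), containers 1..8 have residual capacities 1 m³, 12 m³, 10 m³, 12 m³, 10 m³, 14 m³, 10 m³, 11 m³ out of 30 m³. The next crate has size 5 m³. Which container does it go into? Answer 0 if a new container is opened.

6

Containers with room: container 2 (12 m³), container 3 (10 m³), container 4 (12 m³), container 5 (10 m³), container 6 (14 m³), container 7 (10 m³), container 8 (11 m³).
Most room is container 6 with 14 m³ free.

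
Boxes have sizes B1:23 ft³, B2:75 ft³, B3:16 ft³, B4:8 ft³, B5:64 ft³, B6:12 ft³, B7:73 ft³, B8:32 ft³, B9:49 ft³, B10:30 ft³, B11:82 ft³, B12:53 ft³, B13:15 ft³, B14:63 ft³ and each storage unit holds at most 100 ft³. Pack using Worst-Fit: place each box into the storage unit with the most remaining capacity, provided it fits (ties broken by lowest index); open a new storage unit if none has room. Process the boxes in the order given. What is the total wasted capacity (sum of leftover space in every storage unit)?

B1 (23 ft³) → storage unit 1 (remaining 77 ft³)
B2 (75 ft³) → storage unit 1 (remaining 2 ft³)
B3 (16 ft³) → storage unit 2 (remaining 84 ft³)
B4 (8 ft³) → storage unit 2 (remaining 76 ft³)
B5 (64 ft³) → storage unit 2 (remaining 12 ft³)
B6 (12 ft³) → storage unit 2 (remaining 0 ft³)
B7 (73 ft³) → storage unit 3 (remaining 27 ft³)
B8 (32 ft³) → storage unit 4 (remaining 68 ft³)
B9 (49 ft³) → storage unit 4 (remaining 19 ft³)
B10 (30 ft³) → storage unit 5 (remaining 70 ft³)
B11 (82 ft³) → storage unit 6 (remaining 18 ft³)
B12 (53 ft³) → storage unit 5 (remaining 17 ft³)
B13 (15 ft³) → storage unit 3 (remaining 12 ft³)
B14 (63 ft³) → storage unit 7 (remaining 37 ft³)
7 storage units × 100 ft³ = 700 ft³; used 595 ft³; unused 105 ft³.

105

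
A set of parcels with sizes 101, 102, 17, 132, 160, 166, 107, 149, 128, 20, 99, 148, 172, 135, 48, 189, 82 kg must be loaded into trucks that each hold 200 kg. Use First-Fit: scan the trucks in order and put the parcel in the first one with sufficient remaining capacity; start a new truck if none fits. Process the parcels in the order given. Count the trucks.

13

101 kg → truck 1 (remaining 99 kg)
102 kg → truck 2 (remaining 98 kg)
17 kg → truck 1 (remaining 82 kg)
132 kg → truck 3 (remaining 68 kg)
160 kg → truck 4 (remaining 40 kg)
166 kg → truck 5 (remaining 34 kg)
107 kg → truck 6 (remaining 93 kg)
149 kg → truck 7 (remaining 51 kg)
128 kg → truck 8 (remaining 72 kg)
20 kg → truck 1 (remaining 62 kg)
99 kg → truck 9 (remaining 101 kg)
148 kg → truck 10 (remaining 52 kg)
172 kg → truck 11 (remaining 28 kg)
135 kg → truck 12 (remaining 65 kg)
48 kg → truck 1 (remaining 14 kg)
189 kg → truck 13 (remaining 11 kg)
82 kg → truck 2 (remaining 16 kg)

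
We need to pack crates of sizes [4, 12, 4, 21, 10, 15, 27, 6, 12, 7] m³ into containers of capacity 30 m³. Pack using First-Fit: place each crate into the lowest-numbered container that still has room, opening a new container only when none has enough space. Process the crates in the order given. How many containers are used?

Put 4 m³ in container 1; 26 m³ remain.
Put 12 m³ in container 1; 14 m³ remain.
Put 4 m³ in container 1; 10 m³ remain.
Put 21 m³ in container 2; 9 m³ remain.
Put 10 m³ in container 1; 0 m³ remain.
Put 15 m³ in container 3; 15 m³ remain.
Put 27 m³ in container 4; 3 m³ remain.
Put 6 m³ in container 2; 3 m³ remain.
Put 12 m³ in container 3; 3 m³ remain.
Put 7 m³ in container 5; 23 m³ remain.
Final containers: [4,12,4,10] [21,6] [15,12] [27] [7].

5 containers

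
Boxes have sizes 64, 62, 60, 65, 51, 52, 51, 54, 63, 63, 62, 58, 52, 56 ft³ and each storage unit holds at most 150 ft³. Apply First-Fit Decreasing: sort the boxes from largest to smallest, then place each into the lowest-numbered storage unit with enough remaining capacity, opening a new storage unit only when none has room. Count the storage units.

7 storage units

Sorted descending: 65, 64, 63, 63, 62, 62, 60, 58, 56, 54, 52, 52, 51, 51.
65 ft³ → storage unit 1 (remaining 85 ft³)
64 ft³ → storage unit 1 (remaining 21 ft³)
63 ft³ → storage unit 2 (remaining 87 ft³)
63 ft³ → storage unit 2 (remaining 24 ft³)
62 ft³ → storage unit 3 (remaining 88 ft³)
62 ft³ → storage unit 3 (remaining 26 ft³)
60 ft³ → storage unit 4 (remaining 90 ft³)
58 ft³ → storage unit 4 (remaining 32 ft³)
56 ft³ → storage unit 5 (remaining 94 ft³)
54 ft³ → storage unit 5 (remaining 40 ft³)
52 ft³ → storage unit 6 (remaining 98 ft³)
52 ft³ → storage unit 6 (remaining 46 ft³)
51 ft³ → storage unit 7 (remaining 99 ft³)
51 ft³ → storage unit 7 (remaining 48 ft³)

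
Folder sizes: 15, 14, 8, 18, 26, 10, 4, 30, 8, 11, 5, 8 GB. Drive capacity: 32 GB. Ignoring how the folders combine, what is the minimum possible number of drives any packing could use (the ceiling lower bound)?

Total size = 15 + 14 + 8 + 18 + 26 + 10 + 4 + 30 + 8 + 11 + 5 + 8 = 157 GB.
⌈157 / 32⌉ = 5.

5 drives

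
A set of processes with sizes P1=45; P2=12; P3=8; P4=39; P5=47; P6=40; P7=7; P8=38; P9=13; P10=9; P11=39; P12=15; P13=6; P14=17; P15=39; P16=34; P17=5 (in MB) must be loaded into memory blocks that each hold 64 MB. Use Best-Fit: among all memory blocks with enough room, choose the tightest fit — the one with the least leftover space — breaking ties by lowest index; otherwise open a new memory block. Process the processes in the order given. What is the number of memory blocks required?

P1 (45 MB) → memory block 1 (remaining 19 MB)
P2 (12 MB) → memory block 1 (remaining 7 MB)
P3 (8 MB) → memory block 2 (remaining 56 MB)
P4 (39 MB) → memory block 2 (remaining 17 MB)
P5 (47 MB) → memory block 3 (remaining 17 MB)
P6 (40 MB) → memory block 4 (remaining 24 MB)
P7 (7 MB) → memory block 1 (remaining 0 MB)
P8 (38 MB) → memory block 5 (remaining 26 MB)
P9 (13 MB) → memory block 2 (remaining 4 MB)
P10 (9 MB) → memory block 3 (remaining 8 MB)
P11 (39 MB) → memory block 6 (remaining 25 MB)
P12 (15 MB) → memory block 4 (remaining 9 MB)
P13 (6 MB) → memory block 3 (remaining 2 MB)
P14 (17 MB) → memory block 6 (remaining 8 MB)
P15 (39 MB) → memory block 7 (remaining 25 MB)
P16 (34 MB) → memory block 8 (remaining 30 MB)
P17 (5 MB) → memory block 6 (remaining 3 MB)

8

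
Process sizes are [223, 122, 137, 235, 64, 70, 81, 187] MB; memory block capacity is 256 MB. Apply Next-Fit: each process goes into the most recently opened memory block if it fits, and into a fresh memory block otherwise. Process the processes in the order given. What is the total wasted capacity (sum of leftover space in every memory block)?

223 MB → memory block 1 (remaining 33 MB)
122 MB → memory block 2 (remaining 134 MB)
137 MB → memory block 3 (remaining 119 MB)
235 MB → memory block 4 (remaining 21 MB)
64 MB → memory block 5 (remaining 192 MB)
70 MB → memory block 5 (remaining 122 MB)
81 MB → memory block 5 (remaining 41 MB)
187 MB → memory block 6 (remaining 69 MB)
6 memory blocks × 256 MB = 1536 MB; used 1119 MB; unused 417 MB.

417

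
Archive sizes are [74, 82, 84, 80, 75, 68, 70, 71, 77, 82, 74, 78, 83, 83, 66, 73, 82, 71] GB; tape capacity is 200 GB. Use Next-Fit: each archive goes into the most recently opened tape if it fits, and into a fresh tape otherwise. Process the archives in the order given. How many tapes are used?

74 GB → tape 1 (remaining 126 GB)
82 GB → tape 1 (remaining 44 GB)
84 GB → tape 2 (remaining 116 GB)
80 GB → tape 2 (remaining 36 GB)
75 GB → tape 3 (remaining 125 GB)
68 GB → tape 3 (remaining 57 GB)
70 GB → tape 4 (remaining 130 GB)
71 GB → tape 4 (remaining 59 GB)
77 GB → tape 5 (remaining 123 GB)
82 GB → tape 5 (remaining 41 GB)
74 GB → tape 6 (remaining 126 GB)
78 GB → tape 6 (remaining 48 GB)
83 GB → tape 7 (remaining 117 GB)
83 GB → tape 7 (remaining 34 GB)
66 GB → tape 8 (remaining 134 GB)
73 GB → tape 8 (remaining 61 GB)
82 GB → tape 9 (remaining 118 GB)
71 GB → tape 9 (remaining 47 GB)
Final tapes: [74,82] [84,80] [75,68] [70,71] [77,82] [74,78] [83,83] [66,73] [82,71].

9 tapes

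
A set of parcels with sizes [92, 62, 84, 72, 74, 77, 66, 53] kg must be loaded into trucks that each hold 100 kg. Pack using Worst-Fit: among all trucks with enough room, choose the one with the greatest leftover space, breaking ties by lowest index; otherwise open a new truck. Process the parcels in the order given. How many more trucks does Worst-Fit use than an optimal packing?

Worst-Fit: [92] [62] [84] [72] [74] [77] [66] [53] → 8 trucks.
8 parcels exceed 50 kg (half the capacity), and no two of those can share a truck, so at least 8 trucks are needed.
So 8 is already optimal.

0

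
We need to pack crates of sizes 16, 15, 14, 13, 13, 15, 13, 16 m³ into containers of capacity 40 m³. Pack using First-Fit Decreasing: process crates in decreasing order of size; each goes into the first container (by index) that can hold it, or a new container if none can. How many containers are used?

Sorted descending: 16, 16, 15, 15, 14, 13, 13, 13.
container 1: place 16 m³, 24 m³ left
container 1: place 16 m³, 8 m³ left
container 2: place 15 m³, 25 m³ left
container 2: place 15 m³, 10 m³ left
container 3: place 14 m³, 26 m³ left
container 3: place 13 m³, 13 m³ left
container 3: place 13 m³, 0 m³ left
container 4: place 13 m³, 27 m³ left
Final containers: [16,16] [15,15] [14,13,13] [13].

4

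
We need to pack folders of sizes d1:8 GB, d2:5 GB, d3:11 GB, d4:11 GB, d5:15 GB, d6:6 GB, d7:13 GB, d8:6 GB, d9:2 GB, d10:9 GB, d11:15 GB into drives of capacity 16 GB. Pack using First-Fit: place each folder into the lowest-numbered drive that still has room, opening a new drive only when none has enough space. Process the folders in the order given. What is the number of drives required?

8

d1 (8 GB) → drive 1 (remaining 8 GB)
d2 (5 GB) → drive 1 (remaining 3 GB)
d3 (11 GB) → drive 2 (remaining 5 GB)
d4 (11 GB) → drive 3 (remaining 5 GB)
d5 (15 GB) → drive 4 (remaining 1 GB)
d6 (6 GB) → drive 5 (remaining 10 GB)
d7 (13 GB) → drive 6 (remaining 3 GB)
d8 (6 GB) → drive 5 (remaining 4 GB)
d9 (2 GB) → drive 1 (remaining 1 GB)
d10 (9 GB) → drive 7 (remaining 7 GB)
d11 (15 GB) → drive 8 (remaining 1 GB)
Final drives: [8,5,2] [11] [11] [15] [6,6] [13] [9] [15].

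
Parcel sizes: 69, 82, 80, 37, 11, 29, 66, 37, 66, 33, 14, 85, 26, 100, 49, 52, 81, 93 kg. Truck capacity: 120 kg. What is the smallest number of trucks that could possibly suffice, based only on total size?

Total size = 69 + 82 + 80 + 37 + 11 + 29 + 66 + 37 + 66 + 33 + 14 + 85 + 26 + 100 + 49 + 52 + 81 + 93 = 1010 kg.
⌈1010 / 120⌉ = 9.

9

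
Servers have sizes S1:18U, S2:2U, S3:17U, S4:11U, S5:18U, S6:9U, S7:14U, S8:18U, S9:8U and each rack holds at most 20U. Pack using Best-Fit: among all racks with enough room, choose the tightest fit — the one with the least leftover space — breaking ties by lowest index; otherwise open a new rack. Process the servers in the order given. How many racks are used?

S1 (18U) → rack 1 (remaining 2U)
S2 (2U) → rack 1 (remaining 0U)
S3 (17U) → rack 2 (remaining 3U)
S4 (11U) → rack 3 (remaining 9U)
S5 (18U) → rack 4 (remaining 2U)
S6 (9U) → rack 3 (remaining 0U)
S7 (14U) → rack 5 (remaining 6U)
S8 (18U) → rack 6 (remaining 2U)
S9 (8U) → rack 7 (remaining 12U)

7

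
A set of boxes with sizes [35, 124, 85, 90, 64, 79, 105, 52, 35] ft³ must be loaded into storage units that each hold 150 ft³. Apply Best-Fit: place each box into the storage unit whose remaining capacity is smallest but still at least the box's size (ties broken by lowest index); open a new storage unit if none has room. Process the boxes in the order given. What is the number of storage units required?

5 storage units

Put 35 ft³ in storage unit 1; 115 ft³ remain.
Put 124 ft³ in storage unit 2; 26 ft³ remain.
Put 85 ft³ in storage unit 1; 30 ft³ remain.
Put 90 ft³ in storage unit 3; 60 ft³ remain.
Put 64 ft³ in storage unit 4; 86 ft³ remain.
Put 79 ft³ in storage unit 4; 7 ft³ remain.
Put 105 ft³ in storage unit 5; 45 ft³ remain.
Put 52 ft³ in storage unit 3; 8 ft³ remain.
Put 35 ft³ in storage unit 5; 10 ft³ remain.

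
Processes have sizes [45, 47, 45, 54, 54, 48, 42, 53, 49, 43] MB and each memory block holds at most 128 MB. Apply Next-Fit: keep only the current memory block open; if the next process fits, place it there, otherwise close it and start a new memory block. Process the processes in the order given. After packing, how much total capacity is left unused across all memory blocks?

160

memory block 1: place 45 MB, 83 MB left
memory block 1: place 47 MB, 36 MB left
memory block 2: place 45 MB, 83 MB left
memory block 2: place 54 MB, 29 MB left
memory block 3: place 54 MB, 74 MB left
memory block 3: place 48 MB, 26 MB left
memory block 4: place 42 MB, 86 MB left
memory block 4: place 53 MB, 33 MB left
memory block 5: place 49 MB, 79 MB left
memory block 5: place 43 MB, 36 MB left
5 memory blocks × 128 MB = 640 MB; used 480 MB; unused 160 MB.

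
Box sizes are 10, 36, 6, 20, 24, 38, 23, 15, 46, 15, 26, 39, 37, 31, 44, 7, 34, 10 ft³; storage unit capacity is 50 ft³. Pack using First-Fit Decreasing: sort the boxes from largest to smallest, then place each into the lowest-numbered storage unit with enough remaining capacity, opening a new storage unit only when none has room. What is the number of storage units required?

Sorted descending: 46, 44, 39, 38, 37, 36, 34, 31, 26, 24, 23, 20, 15, 15, 10, 10, 7, 6.
Put 46 ft³ in storage unit 1; 4 ft³ remain.
Put 44 ft³ in storage unit 2; 6 ft³ remain.
Put 39 ft³ in storage unit 3; 11 ft³ remain.
Put 38 ft³ in storage unit 4; 12 ft³ remain.
Put 37 ft³ in storage unit 5; 13 ft³ remain.
Put 36 ft³ in storage unit 6; 14 ft³ remain.
Put 34 ft³ in storage unit 7; 16 ft³ remain.
Put 31 ft³ in storage unit 8; 19 ft³ remain.
Put 26 ft³ in storage unit 9; 24 ft³ remain.
Put 24 ft³ in storage unit 9; 0 ft³ remain.
Put 23 ft³ in storage unit 10; 27 ft³ remain.
Put 20 ft³ in storage unit 10; 7 ft³ remain.
Put 15 ft³ in storage unit 7; 1 ft³ remain.
Put 15 ft³ in storage unit 8; 4 ft³ remain.
Put 10 ft³ in storage unit 3; 1 ft³ remain.
Put 10 ft³ in storage unit 4; 2 ft³ remain.
Put 7 ft³ in storage unit 5; 6 ft³ remain.
Put 6 ft³ in storage unit 2; 0 ft³ remain.
Final storage units: [46] [44,6] [39,10] [38,10] [37,7] [36] [34,15] [31,15] [26,24] [23,20].

10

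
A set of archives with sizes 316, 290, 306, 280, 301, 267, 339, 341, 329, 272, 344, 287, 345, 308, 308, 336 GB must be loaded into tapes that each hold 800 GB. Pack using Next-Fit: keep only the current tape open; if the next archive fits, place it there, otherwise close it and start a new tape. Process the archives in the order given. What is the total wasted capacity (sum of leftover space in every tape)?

Put 316 GB in tape 1; 484 GB remain.
Put 290 GB in tape 1; 194 GB remain.
Put 306 GB in tape 2; 494 GB remain.
Put 280 GB in tape 2; 214 GB remain.
Put 301 GB in tape 3; 499 GB remain.
Put 267 GB in tape 3; 232 GB remain.
Put 339 GB in tape 4; 461 GB remain.
Put 341 GB in tape 4; 120 GB remain.
Put 329 GB in tape 5; 471 GB remain.
Put 272 GB in tape 5; 199 GB remain.
Put 344 GB in tape 6; 456 GB remain.
Put 287 GB in tape 6; 169 GB remain.
Put 345 GB in tape 7; 455 GB remain.
Put 308 GB in tape 7; 147 GB remain.
Put 308 GB in tape 8; 492 GB remain.
Put 336 GB in tape 8; 156 GB remain.
8 tapes × 800 GB = 6400 GB; used 4969 GB; unused 1431 GB.

1431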